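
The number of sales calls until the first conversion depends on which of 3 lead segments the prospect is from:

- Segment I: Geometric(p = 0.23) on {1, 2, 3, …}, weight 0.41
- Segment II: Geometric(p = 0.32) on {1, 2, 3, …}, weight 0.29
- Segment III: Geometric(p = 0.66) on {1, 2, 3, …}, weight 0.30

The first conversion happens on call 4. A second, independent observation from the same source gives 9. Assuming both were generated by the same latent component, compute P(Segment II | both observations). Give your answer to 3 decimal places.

The responsibility of component k is π_k f_k(x) divided by Σ_j π_j f_j(x).
Since both observations come from the same component, the likelihood for component k is f_k(x₁)·f_k(x₂).
  L_I = [0.23·(1−0.23)^3 = 0.23·0.456533 = 0.105003] × [0.0284219] = 0.00298438
  L_II = [0.32·(1−0.32)^3 = 0.32·0.314432 = 0.100618] × [0.0146292] = 0.00147197
  L_III = [0.66·(1−0.66)^3 = 0.66·0.039304 = 0.0259406] × [0.000117862] = 3.05743e-06
Weight by the priors:
  π_I·L_I = 0.41 × 0.00298438 = 0.00122359
  π_II·L_II = 0.29 × 0.00147197 = 0.00042687
  π_III·L_III = 0.30 × 3.05743e-06 = 9.17228e-07
Normaliser: 0.00122359 + 0.00042687 + 9.17228e-07 = 0.00165138
P(Segment II | x₁, x₂) ≈ 0.258

0.258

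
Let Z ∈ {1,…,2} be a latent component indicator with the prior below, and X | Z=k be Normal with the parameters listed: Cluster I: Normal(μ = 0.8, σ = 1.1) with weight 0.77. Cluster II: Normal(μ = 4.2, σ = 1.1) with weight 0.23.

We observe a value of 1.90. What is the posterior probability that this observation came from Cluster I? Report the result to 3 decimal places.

0.948

The responsibility of component k is P(Z=k) f_k(x) divided by Σ_j P(Z=j) f_j(x).
Component likelihoods at x = 1.90:
  f_I = (1/(1.1·√(2π)))·exp(−(1.90−0.8)²/(2·1.1²)) = 0.362675·exp(-0.50000) = 0.219973
  f_II = (1/(1.1·√(2π)))·exp(−(1.90−4.2)²/(2·1.1²)) = 0.362675·exp(-2.18595) = 0.0407541
Prior × likelihood for each component:
  P(Z=I)·f_I = 0.77 × 0.219973 = 0.16938
  P(Z=II)·f_II = 0.23 × 0.0407541 = 0.00937344
Denominator: 0.16938 + 0.00937344 = 0.178753
P(Cluster I | the observation) ≈ 0.948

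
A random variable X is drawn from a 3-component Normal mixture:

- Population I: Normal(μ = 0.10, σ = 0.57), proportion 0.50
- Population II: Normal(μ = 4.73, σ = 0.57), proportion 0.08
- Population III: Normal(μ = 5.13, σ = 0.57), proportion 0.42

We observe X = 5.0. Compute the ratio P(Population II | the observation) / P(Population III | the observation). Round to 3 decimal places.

Since P(k|x) ∝ π_k f_k(x), the posterior odds are π_i f_i(x) / (π_j f_j(x)).
Component likelihoods at x = 5.0:
  p_I = (1/(0.57·√(2π)))·exp(−(5.0−0.10)²/(2·0.57²)) = 0.699899·exp(-36.94983) = 6.27954e-17
  p_II = (1/(0.57·√(2π)))·exp(−(5.0−4.73)²/(2·0.57²)) = 0.699899·exp(-0.11219) = 0.625623
  p_III = (1/(0.57·√(2π)))·exp(−(5.0−5.13)²/(2·0.57²)) = 0.699899·exp(-0.02601) = 0.68193
Odds = (0.08/0.42) × (0.625623/0.68193) = 0.190476 × 0.917429 ≈ 0.175

0.175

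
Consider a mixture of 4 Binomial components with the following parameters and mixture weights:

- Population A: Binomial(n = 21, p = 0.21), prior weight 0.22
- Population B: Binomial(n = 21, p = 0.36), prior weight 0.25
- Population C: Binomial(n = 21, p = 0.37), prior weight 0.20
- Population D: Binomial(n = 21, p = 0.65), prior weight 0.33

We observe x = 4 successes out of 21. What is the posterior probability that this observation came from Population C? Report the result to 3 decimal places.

0.128

Posterior ∝ prior × likelihood, so P(k | x) ∝ π_k f_k(x); normalise over all components.
Evaluate each component's likelihood at the observed value:
  L_A = 0.211642
  L_B = 0.0509722
  L_C = 0.0435171
  L_D = 1.89616e-05
Unnormalised posteriors:
  π_A·L_A = 0.22 × 0.211642 = 0.0465612
  π_B·L_B = 0.25 × 0.0509722 = 0.0127431
  π_C·L_C = 0.20 × 0.0435171 = 0.00870343
  π_D·L_D = 0.33 × 1.89616e-05 = 6.25732e-06
Normaliser: 0.0465612 + 0.0127431 + 0.00870343 + 6.25732e-06 = 0.068014
Responsibility of Population C: 0.00870343 / 0.068014 ≈ 0.128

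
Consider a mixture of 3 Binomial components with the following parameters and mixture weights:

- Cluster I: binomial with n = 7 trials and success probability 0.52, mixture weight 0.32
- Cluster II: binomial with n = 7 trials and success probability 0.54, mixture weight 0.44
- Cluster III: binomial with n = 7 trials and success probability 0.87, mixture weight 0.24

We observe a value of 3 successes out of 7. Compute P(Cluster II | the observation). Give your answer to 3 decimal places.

0.560

P(component k | x) = π_k·f_k(x) / marginal(x), where marginal(x) = Σ_j π_j·f_j(x).
Binomial probabilities:
  f_I = C(7,3)·0.52^3·0.48^4 = 35·0.140608·0.0530842 = 0.261242
  f_II = C(7,3)·0.54^3·0.46^4 = 35·0.157464·0.0447746 = 0.246763
  f_III = C(7,3)·0.87^3·0.13^4 = 35·0.658503·0.00028561 = 0.00658263
Prior × likelihood for each component:
  π_I·f_I = 0.32 × 0.261242 = 0.0835974
  π_II·f_II = 0.44 × 0.246763 = 0.108576
  π_III·f_III = 0.24 × 0.00658263 = 0.00157983
Normaliser: 0.0835974 + 0.108576 + 0.00157983 = 0.193753
So the posterior for Cluster II is 0.108576 / 0.193753 ≈ 0.560.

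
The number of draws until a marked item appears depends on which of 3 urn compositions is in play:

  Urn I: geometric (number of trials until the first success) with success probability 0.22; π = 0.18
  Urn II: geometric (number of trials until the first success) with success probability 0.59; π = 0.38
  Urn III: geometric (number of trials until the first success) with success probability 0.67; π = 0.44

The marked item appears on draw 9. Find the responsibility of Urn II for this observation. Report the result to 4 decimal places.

P(component k | x) = π_k·f_k(x) / marginal(x), where marginal(x) = Σ_j π_j·f_j(x).
Geometric probabilities:
  p_I = 0.22·(1−0.22)^8 = 0.22·0.137011 = 0.0301425
  p_II = 0.59·(1−0.59)^8 = 0.59·0.000798493 = 0.000471111
  p_III = 0.67·(1−0.67)^8 = 0.67·0.000140641 = 9.42294e-05
Weight by the priors:
  π_I·p_I = 0.18 × 0.0301425 = 0.00542565
  π_II·p_II = 0.38 × 0.000471111 = 0.000179022
  π_III·p_III = 0.44 × 9.42294e-05 = 4.14609e-05
Marginal: 0.00542565 + 0.000179022 + 4.14609e-05 = 0.00564614
So the posterior for Urn II is 0.000179022 / 0.00564614 ≈ 0.0317.

0.0317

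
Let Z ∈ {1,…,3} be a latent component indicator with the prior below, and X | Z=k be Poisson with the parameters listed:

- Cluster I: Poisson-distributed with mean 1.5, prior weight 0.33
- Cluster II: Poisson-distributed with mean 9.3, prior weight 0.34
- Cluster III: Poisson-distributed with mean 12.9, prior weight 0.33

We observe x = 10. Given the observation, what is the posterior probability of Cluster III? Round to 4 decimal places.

P(component k | x) = π_k·f_k(x) / marginal(x), where marginal(x) = Σ_j π_j·f_j(x).
Component likelihoods at x = 10:
  L_I = 3.54575e-06
  L_II = 0.121935
  L_III = 0.0878487
Prior × likelihood for each component:
  π_I·L_I = 0.33 × 3.54575e-06 = 1.1701e-06
  π_II·L_II = 0.34 × 0.121935 = 0.0414578
  π_III·L_III = 0.33 × 0.0878487 = 0.0289901
Denominator: 1.1701e-06 + 0.0414578 + 0.0289901 = 0.0704491
So the posterior for Cluster III is 0.0289901 / 0.0704491 ≈ 0.4115.

0.4115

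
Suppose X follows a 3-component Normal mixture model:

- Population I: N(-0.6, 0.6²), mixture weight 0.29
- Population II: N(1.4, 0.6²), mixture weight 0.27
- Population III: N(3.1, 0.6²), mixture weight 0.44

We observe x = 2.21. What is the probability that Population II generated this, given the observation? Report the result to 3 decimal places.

0.426

P(component k | x) = π_k·f_k(x) / marginal(x), where marginal(x) = Σ_j π_j·f_j(x).
Component likelihoods at x = 2.21:
  p_I = (1/(0.6·√(2π)))·exp(−(2.21−-0.6)²/(2·0.6²)) = 0.664904·exp(-10.96681) = 1.14798e-05
  p_II = (1/(0.6·√(2π)))·exp(−(2.21−1.4)²/(2·0.6²)) = 0.664904·exp(-0.91125) = 0.267306
  p_III = (1/(0.6·√(2π)))·exp(−(2.21−3.1)²/(2·0.6²)) = 0.664904·exp(-1.10014) = 0.221297
Unnormalised posteriors:
  π_I·p_I = 0.29 × 1.14798e-05 = 3.32915e-06
  π_II·p_II = 0.27 × 0.267306 = 0.0721725
  π_III·p_III = 0.44 × 0.221297 = 0.0973705
Evidence: 3.32915e-06 + 0.0721725 + 0.0973705 = 0.169546
P(Population II | data) ≈ 0.426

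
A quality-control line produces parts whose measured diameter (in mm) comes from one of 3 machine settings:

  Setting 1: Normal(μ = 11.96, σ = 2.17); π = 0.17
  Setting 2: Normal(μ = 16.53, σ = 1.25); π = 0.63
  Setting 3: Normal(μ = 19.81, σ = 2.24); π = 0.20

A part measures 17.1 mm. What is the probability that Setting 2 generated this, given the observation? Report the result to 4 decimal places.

The responsibility of component k is π_k f_k(x) divided by Σ_j π_j f_j(x).
Component likelihoods at x = 17.1 mm:
  p_1 = 0.0111207
  p_2 = 0.287639
  p_3 = 0.0856704
Unnormalised posteriors:
  π_1·p_1 = 0.17 × 0.0111207 = 0.00189051
  π_2·p_2 = 0.63 × 0.287639 = 0.181212
  π_3·p_3 = 0.20 × 0.0856704 = 0.0171341
Denominator: 0.00189051 + 0.181212 + 0.0171341 = 0.200237
Responsibility of Setting 2: 0.181212 / 0.200237 ≈ 0.9050

0.9050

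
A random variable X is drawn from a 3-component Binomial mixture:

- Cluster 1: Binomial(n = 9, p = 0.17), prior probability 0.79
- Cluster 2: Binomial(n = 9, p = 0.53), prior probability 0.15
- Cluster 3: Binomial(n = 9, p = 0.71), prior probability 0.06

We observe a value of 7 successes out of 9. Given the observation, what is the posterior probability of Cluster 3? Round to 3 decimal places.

Apply Bayes' rule: the posterior for each component is proportional to its prior times its likelihood at x.
Component likelihoods at x = 7 successes out of 9:
  f_1 = 0.000101766
  f_2 = 0.0934177
  f_3 = 0.275364
Prior × likelihood for each component:
  π_1·f_1 = 0.79 × 0.000101766 = 8.03948e-05
  π_2·f_2 = 0.15 × 0.0934177 = 0.0140127
  π_3·f_3 = 0.06 × 0.275364 = 0.0165218
Denominator: 8.03948e-05 + 0.0140127 + 0.0165218 = 0.0306149
So the posterior for Cluster 3 is 0.0165218 / 0.0306149 ≈ 0.540.

0.540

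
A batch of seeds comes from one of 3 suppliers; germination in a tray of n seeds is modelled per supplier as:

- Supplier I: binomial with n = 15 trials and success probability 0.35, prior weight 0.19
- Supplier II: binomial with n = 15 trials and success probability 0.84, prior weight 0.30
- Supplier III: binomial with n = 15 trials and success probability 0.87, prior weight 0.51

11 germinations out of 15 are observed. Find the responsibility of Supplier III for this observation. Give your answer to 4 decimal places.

0.5187

Apply Bayes' rule: the posterior for each component is proportional to its prior times its likelihood at x.
Evaluate each component's likelihood at the observed value:
  L_I = 0.00235253
  L_II = 0.131427
  L_III = 0.0842593
Unnormalised posteriors:
  π_I·L_I = 0.19 × 0.00235253 = 0.00044698
  π_II·L_II = 0.30 × 0.131427 = 0.0394281
  π_III·L_III = 0.51 × 0.0842593 = 0.0429722
Sum: 0.00044698 + 0.0394281 + 0.0429722 = 0.0828473
P(Supplier III | 11 germinations out of 15) ≈ 0.5187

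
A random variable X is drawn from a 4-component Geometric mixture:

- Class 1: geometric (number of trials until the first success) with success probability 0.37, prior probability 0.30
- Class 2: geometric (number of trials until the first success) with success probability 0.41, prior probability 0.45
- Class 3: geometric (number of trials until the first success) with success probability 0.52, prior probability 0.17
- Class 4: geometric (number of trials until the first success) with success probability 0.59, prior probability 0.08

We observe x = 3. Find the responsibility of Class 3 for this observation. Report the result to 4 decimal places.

By Bayes' theorem, P(k | x) = π_k f_k(x) / Σ_j π_j f_j(x).
Component likelihoods at x = 3:
  p_1 = 0.37·(1−0.37)^2 = 0.37·0.3969 = 0.146853
  p_2 = 0.41·(1−0.41)^2 = 0.41·0.3481 = 0.142721
  p_3 = 0.52·(1−0.52)^2 = 0.52·0.2304 = 0.119808
  p_4 = 0.59·(1−0.59)^2 = 0.59·0.1681 = 0.099179
Prior × likelihood for each component:
  π_1·p_1 = 0.30 × 0.146853 = 0.0440559
  π_2·p_2 = 0.45 × 0.142721 = 0.0642245
  π_3·p_3 = 0.17 × 0.119808 = 0.0203674
  π_4·p_4 = 0.08 × 0.099179 = 0.00793432
Evidence: 0.0440559 + 0.0642245 + 0.0203674 + 0.00793432 = 0.136582
P(Class 3 | 3) ≈ 0.1491

0.1491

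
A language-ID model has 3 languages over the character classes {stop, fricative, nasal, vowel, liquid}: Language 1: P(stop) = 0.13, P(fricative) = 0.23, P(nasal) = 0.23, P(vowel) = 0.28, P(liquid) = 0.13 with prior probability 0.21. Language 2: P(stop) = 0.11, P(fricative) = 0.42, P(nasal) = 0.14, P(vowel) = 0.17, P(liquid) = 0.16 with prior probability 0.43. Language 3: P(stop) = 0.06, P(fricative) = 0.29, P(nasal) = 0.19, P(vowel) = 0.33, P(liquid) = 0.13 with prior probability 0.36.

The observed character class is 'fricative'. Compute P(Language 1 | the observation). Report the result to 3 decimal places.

By Bayes' theorem, P(k | x) = π_k f_k(x) / Σ_j π_j f_j(x).
Component likelihoods at x = 'fricative':
  L_1 = P(fricative | comp) = 0.23
  L_2 = P(fricative | comp) = 0.42
  L_3 = P(fricative | comp) = 0.29
Prior × likelihood for each component:
  π_1·L_1 = 0.21 × 0.23 = 0.0483
  π_2·L_2 = 0.43 × 0.42 = 0.1806
  π_3·L_3 = 0.36 × 0.29 = 0.1044
Sum: 0.0483 + 0.1806 + 0.1044 = 0.3333
So the posterior for Language 1 is 0.0483 / 0.3333 ≈ 0.145.

0.145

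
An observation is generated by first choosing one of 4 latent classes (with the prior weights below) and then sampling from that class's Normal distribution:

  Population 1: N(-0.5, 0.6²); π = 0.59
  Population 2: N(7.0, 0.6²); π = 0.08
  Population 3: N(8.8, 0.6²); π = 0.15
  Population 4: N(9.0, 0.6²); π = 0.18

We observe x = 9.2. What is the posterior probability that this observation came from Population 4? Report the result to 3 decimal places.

0.586

Apply Bayes' rule: the posterior for each component is proportional to its prior times its likelihood at x.
Component likelihoods at x = 9.2:
  p_1 = (1/(0.6·√(2π)))·exp(−(9.2−-0.5)²/(2·0.6²)) = 0.664904·exp(-130.68056) = 1.17197e-57
  p_2 = (1/(0.6·√(2π)))·exp(−(9.2−7.0)²/(2·0.6²)) = 0.664904·exp(-6.72222) = 0.000800451
  p_3 = (1/(0.6·√(2π)))·exp(−(9.2−8.8)²/(2·0.6²)) = 0.664904·exp(-0.22222) = 0.532413
  p_4 = (1/(0.6·√(2π)))·exp(−(9.2−9.0)²/(2·0.6²)) = 0.664904·exp(-0.05556) = 0.628972
Weight by the priors:
  π_1·p_1 = 0.59 × 1.17197e-57 = 6.91459e-58
  π_2·p_2 = 0.08 × 0.000800451 = 6.40361e-05
  π_3·p_3 = 0.15 × 0.532413 = 0.079862
  π_4·p_4 = 0.18 × 0.628972 = 0.113215
Denominator: 6.91459e-58 + 6.40361e-05 + 0.079862 + 0.113215 = 0.193141
P(Population 4 | x) = 0.113215 / 0.193141 ≈ 0.586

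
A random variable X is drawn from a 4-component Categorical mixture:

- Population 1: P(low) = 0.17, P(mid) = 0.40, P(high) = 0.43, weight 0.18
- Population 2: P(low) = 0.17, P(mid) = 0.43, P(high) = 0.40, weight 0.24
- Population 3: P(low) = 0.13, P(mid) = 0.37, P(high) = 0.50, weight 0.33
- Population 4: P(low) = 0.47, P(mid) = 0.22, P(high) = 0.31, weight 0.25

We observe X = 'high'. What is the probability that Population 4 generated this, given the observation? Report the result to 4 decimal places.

P(component k | x) = π_k·f_k(x) / marginal(x), where marginal(x) = Σ_j π_j·f_j(x).
Evaluate each component's likelihood at the observed value:
  L_1 = P(high | comp) = 0.43
  L_2 = P(high | comp) = 0.40
  L_3 = P(high | comp) = 0.50
  L_4 = P(high | comp) = 0.31
Weight by the priors:
  π_1·L_1 = 0.18 × 0.43 = 0.0774
  π_2·L_2 = 0.24 × 0.4 = 0.096
  π_3·L_3 = 0.33 × 0.5 = 0.165
  π_4·L_4 = 0.25 × 0.31 = 0.0775
Denominator: 0.0774 + 0.096 + 0.165 + 0.0775 = 0.4159
So the posterior for Population 4 is 0.0775 / 0.4159 ≈ 0.1863.

0.1863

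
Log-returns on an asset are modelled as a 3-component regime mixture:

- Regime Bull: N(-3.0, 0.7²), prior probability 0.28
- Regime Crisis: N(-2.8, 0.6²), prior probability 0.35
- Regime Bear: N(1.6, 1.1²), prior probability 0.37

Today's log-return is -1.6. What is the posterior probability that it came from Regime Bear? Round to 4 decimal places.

0.0354

Apply Bayes' rule: the posterior for each component is proportional to its prior times its likelihood at x.
Normal densities:
  p_Bull = (1/(0.7·√(2π)))·exp(−(-1.6−-3.0)²/(2·0.7²)) = 0.569918·exp(-2.00000) = 0.07713
  p_Crisis = (1/(0.6·√(2π)))·exp(−(-1.6−-2.8)²/(2·0.6²)) = 0.664904·exp(-2.00000) = 0.0899849
  p_Bear = (1/(1.1·√(2π)))·exp(−(-1.6−1.6)²/(2·1.1²)) = 0.362675·exp(-4.23140) = 0.00527038
Multiply by the mixture weights:
  π_Bull·p_Bull = 0.28 × 0.07713 = 0.0215964
  π_Crisis·p_Crisis = 0.35 × 0.0899849 = 0.0314947
  π_Bear·p_Bear = 0.37 × 0.00527038 = 0.00195004
Normaliser: 0.0215964 + 0.0314947 + 0.00195004 = 0.0550412
So the posterior for Regime Bear is 0.00195004 / 0.0550412 ≈ 0.0354.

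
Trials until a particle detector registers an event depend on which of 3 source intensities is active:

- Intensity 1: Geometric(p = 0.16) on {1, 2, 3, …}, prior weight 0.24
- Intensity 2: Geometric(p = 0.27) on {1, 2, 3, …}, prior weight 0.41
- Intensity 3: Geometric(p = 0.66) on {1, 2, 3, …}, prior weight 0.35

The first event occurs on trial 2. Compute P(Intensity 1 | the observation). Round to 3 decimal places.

The responsibility of component k is w_k f_k(x) divided by Σ_j w_j f_j(x).
Geometric probabilities:
  p_1 = 0.16·(1−0.16)^1 = 0.16·0.84 = 0.1344
  p_2 = 0.27·(1−0.27)^1 = 0.27·0.73 = 0.1971
  p_3 = 0.66·(1−0.66)^1 = 0.66·0.34 = 0.2244
Unnormalised posteriors:
  w_1·p_1 = 0.24 × 0.1344 = 0.032256
  w_2·p_2 = 0.41 × 0.1971 = 0.080811
  w_3·p_3 = 0.35 × 0.2244 = 0.07854
Sum: 0.032256 + 0.080811 + 0.07854 = 0.191607
P(Intensity 1 | x) = 0.032256 / 0.191607 ≈ 0.168

0.168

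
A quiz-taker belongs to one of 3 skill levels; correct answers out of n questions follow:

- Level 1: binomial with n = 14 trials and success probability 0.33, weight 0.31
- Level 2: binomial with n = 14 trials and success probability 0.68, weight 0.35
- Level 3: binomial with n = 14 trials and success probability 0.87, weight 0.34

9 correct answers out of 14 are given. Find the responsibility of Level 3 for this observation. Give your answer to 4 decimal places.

Apply Bayes' rule: the posterior for each component is proportional to its prior times its likelihood at x.
Component likelihoods at x = 9 correct answers out of 14:
  L_1 = C(14,9)·0.33^9·0.67^5 = 2002·4.64115e-05·0.135013 = 0.0125448
  L_2 = C(14,9)·0.68^9·0.32^5 = 2002·0.0310871·0.00335544 = 0.208831
  L_3 = C(14,9)·0.87^9·0.13^5 = 2002·0.285544·3.71293e-05 = 0.0212253
Weight by the priors:
  π_1·L_1 = 0.31 × 0.0125448 = 0.00388889
  π_2·L_2 = 0.35 × 0.208831 = 0.0730907
  π_3·L_3 = 0.34 × 0.0212253 = 0.00721661
Marginal: 0.00388889 + 0.0730907 + 0.00721661 = 0.0841962
P(Level 3 | 9 correct answers out of 14) ≈ 0.0857

0.0857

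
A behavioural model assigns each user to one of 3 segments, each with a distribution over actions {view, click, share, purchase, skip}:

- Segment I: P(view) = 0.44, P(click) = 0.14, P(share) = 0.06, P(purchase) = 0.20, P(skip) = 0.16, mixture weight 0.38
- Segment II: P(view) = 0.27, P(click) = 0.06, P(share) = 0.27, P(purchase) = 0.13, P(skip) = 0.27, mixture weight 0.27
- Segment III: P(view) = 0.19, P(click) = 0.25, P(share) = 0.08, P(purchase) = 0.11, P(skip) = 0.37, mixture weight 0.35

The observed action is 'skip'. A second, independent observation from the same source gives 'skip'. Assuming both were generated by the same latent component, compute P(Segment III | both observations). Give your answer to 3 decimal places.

0.620

The responsibility of component k is π_k f_k(x) divided by Σ_j π_j f_j(x).
Since both observations come from the same component, the likelihood for component k is f_k(x₁)·f_k(x₂).
  L_I = [P(skip | comp) = 0.16] × [0.16] = 0.0256
  L_II = [P(skip | comp) = 0.27] × [0.27] = 0.0729
  L_III = [P(skip | comp) = 0.37] × [0.37] = 0.1369
Multiply by the mixture weights:
  π_I·L_I = 0.38 × 0.0256 = 0.009728
  π_II·L_II = 0.27 × 0.0729 = 0.019683
  π_III·L_III = 0.35 × 0.1369 = 0.047915
Normaliser: 0.009728 + 0.019683 + 0.047915 = 0.077326
Responsibility of Segment III: 0.047915 / 0.077326 ≈ 0.620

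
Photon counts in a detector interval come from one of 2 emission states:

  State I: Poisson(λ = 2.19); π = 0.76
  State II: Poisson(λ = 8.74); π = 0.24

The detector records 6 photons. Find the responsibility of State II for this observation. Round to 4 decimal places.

P(component k | x) = P(Z=k)·f_k(x) / marginal(x), where marginal(x) = Σ_j P(Z=j)·f_j(x).
Poisson probabilities:
  L_I = 0.0171485
  L_II = 0.0990837
Weight by the priors:
  P(Z=I)·L_I = 0.76 × 0.0171485 = 0.0130329
  P(Z=II)·L_II = 0.24 × 0.0990837 = 0.0237801
Normaliser: 0.0130329 + 0.0237801 = 0.036813
So the posterior for State II is 0.0237801 / 0.036813 ≈ 0.6460.

0.6460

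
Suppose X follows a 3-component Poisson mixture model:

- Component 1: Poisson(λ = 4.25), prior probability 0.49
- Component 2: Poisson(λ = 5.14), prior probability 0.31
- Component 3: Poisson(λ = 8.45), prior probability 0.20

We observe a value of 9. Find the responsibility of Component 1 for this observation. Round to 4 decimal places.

0.1848

P(component k | x) = π_k·f_k(x) / marginal(x), where marginal(x) = Σ_j π_j·f_j(x).
Poisson probabilities:
  f_1 = 0.0177822
  f_2 = 0.0404233
  f_3 = 0.129467
Unnormalised posteriors:
  π_1·f_1 = 0.49 × 0.0177822 = 0.00871328
  π_2·f_2 = 0.31 × 0.0404233 = 0.0125312
  π_3·f_3 = 0.20 × 0.129467 = 0.0258934
Sum: 0.00871328 + 0.0125312 + 0.0258934 = 0.0471379
P(Component 1 | the observation) ≈ 0.1848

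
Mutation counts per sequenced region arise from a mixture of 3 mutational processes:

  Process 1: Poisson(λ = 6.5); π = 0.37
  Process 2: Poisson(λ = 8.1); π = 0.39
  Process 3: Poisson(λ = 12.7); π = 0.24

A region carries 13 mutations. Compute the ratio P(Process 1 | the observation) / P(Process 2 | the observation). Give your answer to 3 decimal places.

Only the two components matter; the odds are (w_i f_i(x)) / (w_j f_j(x)).
Component likelihoods at x = 13 mutations:
  L_1 = 0.00892646
  L_2 = 0.0314949
  L_3 = 0.109554
0.00330279 / 0.012283 ≈ 0.269

0.269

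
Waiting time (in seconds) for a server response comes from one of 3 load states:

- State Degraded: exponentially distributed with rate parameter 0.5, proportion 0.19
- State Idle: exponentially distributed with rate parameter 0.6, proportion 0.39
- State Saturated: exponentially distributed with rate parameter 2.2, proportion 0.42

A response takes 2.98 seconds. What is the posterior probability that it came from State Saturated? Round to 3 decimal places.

0.021

By Bayes' theorem, P(k | x) = w_k f_k(x) / Σ_j w_j f_j(x).
Evaluate each component's likelihood at the observed value:
  p_Degraded = 0.5·e^(−0.5·2.98) = 0.5·e^(−1.4900) = 0.112686
  p_Idle = 0.6·e^(−0.6·2.98) = 0.6·e^(−1.7880) = 0.100377
  p_Saturated = 2.2·e^(−2.2·2.98) = 2.2·e^(−6.5560) = 0.00312743
Weight by the priors:
  w_Degraded·p_Degraded = 0.19 × 0.112686 = 0.0214104
  w_Idle·p_Idle = 0.39 × 0.100377 = 0.0391469
  w_Saturated·p_Saturated = 0.42 × 0.00312743 = 0.00131352
Sum: 0.0214104 + 0.0391469 + 0.00131352 = 0.0618708
So the posterior for State Saturated is 0.00131352 / 0.0618708 ≈ 0.021.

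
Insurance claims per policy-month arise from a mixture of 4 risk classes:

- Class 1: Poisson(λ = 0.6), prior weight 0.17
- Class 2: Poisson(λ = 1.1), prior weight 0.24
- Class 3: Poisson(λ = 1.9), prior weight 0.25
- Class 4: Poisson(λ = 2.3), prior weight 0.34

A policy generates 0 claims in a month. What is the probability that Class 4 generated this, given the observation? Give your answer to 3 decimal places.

Apply Bayes' rule: the posterior for each component is proportional to its prior times its likelihood at x.
Poisson probabilities:
  p_1 = e^(−0.6)·0.6^0/0! = 0.548812
  p_2 = e^(−1.1)·1.1^0/0! = 0.332871
  p_3 = e^(−1.9)·1.9^0/0! = 0.149569
  p_4 = e^(−2.3)·2.3^0/0! = 0.100259
Unnormalised posteriors:
  P(Z=1)·p_1 = 0.17 × 0.548812 = 0.093298
  P(Z=2)·p_2 = 0.24 × 0.332871 = 0.0798891
  P(Z=3)·p_3 = 0.25 × 0.149569 = 0.0373922
  P(Z=4)·p_4 = 0.34 × 0.100259 = 0.034088
Normaliser: 0.093298 + 0.0798891 + 0.0373922 + 0.034088 = 0.244667
P(Class 4 | x) = 0.034088 / 0.244667 ≈ 0.139

0.139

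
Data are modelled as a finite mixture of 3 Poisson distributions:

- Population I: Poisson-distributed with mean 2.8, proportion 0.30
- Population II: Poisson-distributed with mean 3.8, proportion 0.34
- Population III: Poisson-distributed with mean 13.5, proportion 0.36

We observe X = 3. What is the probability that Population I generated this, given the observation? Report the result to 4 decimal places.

0.4889

By Bayes' theorem, P(k | x) = P(Z=k) f_k(x) / Σ_j P(Z=j) f_j(x).
Evaluate each component's likelihood at the observed value:
  f_I = e^(−2.8)·2.8^3/3! = 0.222484
  f_II = e^(−3.8)·3.8^3/3! = 0.204588
  f_III = e^(−13.5)·13.5^3/3! = 0.000562179
Unnormalised posteriors:
  P(Z=I)·f_I = 0.30 × 0.222484 = 0.0667451
  P(Z=II)·f_II = 0.34 × 0.204588 = 0.06956
  P(Z=III)·f_III = 0.36 × 0.000562179 = 0.000202384
Sum: 0.0667451 + 0.06956 + 0.000202384 = 0.136507
P(Population I | data) = 0.0667451 / 0.136507 ≈ 0.4889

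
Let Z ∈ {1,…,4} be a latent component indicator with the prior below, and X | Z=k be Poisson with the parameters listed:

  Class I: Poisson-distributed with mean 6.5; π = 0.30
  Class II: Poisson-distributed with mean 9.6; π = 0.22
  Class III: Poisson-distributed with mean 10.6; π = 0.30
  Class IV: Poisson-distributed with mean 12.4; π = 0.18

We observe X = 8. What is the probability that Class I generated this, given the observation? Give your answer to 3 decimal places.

0.349

P(component k | x) = w_k·f_k(x) / marginal(x), where marginal(x) = Σ_j w_j·f_j(x).
Component likelihoods at x = 8:
  L_I = e^(−6.5)·6.5^8/8! = 0.118815
  L_II = e^(−9.6)·9.6^8/8! = 0.121178
  L_III = e^(−10.6)·10.6^8/8! = 0.0984929
  L_IV = e^(−12.4)·12.4^8/8! = 0.0570954
Weight by the priors:
  w_I·L_I = 0.30 × 0.118815 = 0.0356446
  w_II·L_II = 0.22 × 0.121178 = 0.0266591
  w_III·L_III = 0.30 × 0.0984929 = 0.0295479
  w_IV·L_IV = 0.18 × 0.0570954 = 0.0102772
Denominator: 0.0356446 + 0.0266591 + 0.0295479 + 0.0102772 = 0.102129
So the posterior for Class I is 0.0356446 / 0.102129 ≈ 0.349.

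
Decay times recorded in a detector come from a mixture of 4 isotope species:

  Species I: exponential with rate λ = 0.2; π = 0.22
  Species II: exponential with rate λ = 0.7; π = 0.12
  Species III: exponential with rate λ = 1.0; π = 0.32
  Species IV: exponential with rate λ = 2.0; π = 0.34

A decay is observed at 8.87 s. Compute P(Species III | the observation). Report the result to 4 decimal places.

0.0059

The responsibility of component k is π_k f_k(x) divided by Σ_j π_j f_j(x).
Evaluate each component's likelihood at the observed value:
  L_I = 0.0339306
  L_II = 0.00140787
  L_III = 0.000140543
  L_IV = 3.95044e-08
Prior × likelihood for each component:
  π_I·L_I = 0.22 × 0.0339306 = 0.00746473
  π_II·L_II = 0.12 × 0.00140787 = 0.000168945
  π_III·L_III = 0.32 × 0.000140543 = 4.49736e-05
  π_IV·L_IV = 0.34 × 3.95044e-08 = 1.34315e-08
Normaliser: 0.00746473 + 0.000168945 + 4.49736e-05 + 1.34315e-08 = 0.00767866
P(Species III | 8.87 s) ≈ 0.0059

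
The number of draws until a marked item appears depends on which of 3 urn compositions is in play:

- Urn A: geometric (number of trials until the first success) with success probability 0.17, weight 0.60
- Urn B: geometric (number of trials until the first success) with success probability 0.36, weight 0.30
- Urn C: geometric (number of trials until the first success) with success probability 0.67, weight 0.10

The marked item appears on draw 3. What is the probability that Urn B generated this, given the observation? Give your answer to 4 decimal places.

0.3632

The responsibility of component k is π_k f_k(x) divided by Σ_j π_j f_j(x).
Component likelihoods at x = 3:
  f_A = 0.117113
  f_B = 0.147456
  f_C = 0.072963
Prior × likelihood for each component:
  π_A·f_A = 0.60 × 0.117113 = 0.0702678
  π_B·f_B = 0.30 × 0.147456 = 0.0442368
  π_C·f_C = 0.10 × 0.072963 = 0.0072963
Sum: 0.0702678 + 0.0442368 + 0.0072963 = 0.121801
P(Urn B | the observation) ≈ 0.3632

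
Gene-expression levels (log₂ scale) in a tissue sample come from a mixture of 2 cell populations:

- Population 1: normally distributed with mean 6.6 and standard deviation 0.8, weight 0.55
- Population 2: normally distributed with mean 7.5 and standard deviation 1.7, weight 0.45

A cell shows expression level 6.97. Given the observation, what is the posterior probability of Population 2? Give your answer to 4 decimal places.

By Bayes' theorem, P(k | x) = π_k f_k(x) / Σ_j π_j f_j(x).
Evaluate each component's likelihood at the observed value:
  f_1 = 0.448096
  f_2 = 0.22354
Unnormalised posteriors:
  π_1·f_1 = 0.55 × 0.448096 = 0.246453
  π_2·f_2 = 0.45 × 0.22354 = 0.100593
Denominator: 0.246453 + 0.100593 = 0.347046
P(Population 2 | data) ≈ 0.2899

0.2899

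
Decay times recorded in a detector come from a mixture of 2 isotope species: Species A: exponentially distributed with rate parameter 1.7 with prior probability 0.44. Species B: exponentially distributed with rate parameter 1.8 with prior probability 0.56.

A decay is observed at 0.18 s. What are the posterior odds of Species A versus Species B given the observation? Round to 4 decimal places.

0.7555

The posterior odds equal the prior odds times the likelihood ratio: (w_i/w_j)·(f_i(x)/f_j(x)).
Evaluate each component's likelihood at the observed value:
  f_A = 1.7·e^(−1.7·0.18) = 1.7·e^(−0.3060) = 1.25186
  f_B = 1.8·e^(−1.8·0.18) = 1.8·e^(−0.3240) = 1.30185
0.550817 / 0.729036 ≈ 0.7555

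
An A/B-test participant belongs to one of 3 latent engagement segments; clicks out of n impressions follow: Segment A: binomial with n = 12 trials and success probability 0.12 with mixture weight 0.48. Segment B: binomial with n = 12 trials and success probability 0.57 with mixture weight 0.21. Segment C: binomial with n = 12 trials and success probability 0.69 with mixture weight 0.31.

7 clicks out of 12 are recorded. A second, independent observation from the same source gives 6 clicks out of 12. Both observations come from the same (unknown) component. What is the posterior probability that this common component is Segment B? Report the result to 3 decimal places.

0.674

P(component k | x) = π_k·f_k(x) / marginal(x), where marginal(x) = Σ_j π_j·f_j(x).
Since both observations come from the same component, the likelihood for component k is f_k(x₁)·f_k(x₂).
  L_A = [0.000149764] × [0.00128131] = 1.91895e-07
  L_B = [0.22761] × [0.200323] = 0.0455956
  L_C = [0.168841] × [0.0884987] = 0.0149422
Multiply by the mixture weights:
  π_A·L_A = 0.48 × 1.91895e-07 = 9.21094e-08
  π_B·L_B = 0.21 × 0.0455956 = 0.00957508
  π_C·L_C = 0.31 × 0.0149422 = 0.00463208
Marginal: 9.21094e-08 + 0.00957508 + 0.00463208 = 0.0142073
Responsibility of Segment B: 0.00957508 / 0.0142073 ≈ 0.674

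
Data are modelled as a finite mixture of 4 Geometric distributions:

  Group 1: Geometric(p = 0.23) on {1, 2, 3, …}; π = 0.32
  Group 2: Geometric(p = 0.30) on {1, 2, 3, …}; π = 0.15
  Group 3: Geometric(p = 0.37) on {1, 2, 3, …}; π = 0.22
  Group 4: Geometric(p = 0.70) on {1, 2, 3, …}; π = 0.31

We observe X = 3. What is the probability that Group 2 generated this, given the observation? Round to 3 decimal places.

0.188

By Bayes' theorem, P(k | x) = P(Z=k) f_k(x) / Σ_j P(Z=j) f_j(x).
Component likelihoods at x = 3:
  p_1 = 0.136367
  p_2 = 0.147
  p_3 = 0.146853
  p_4 = 0.063
Multiply by the mixture weights:
  P(Z=1)·p_1 = 0.32 × 0.136367 = 0.0436374
  P(Z=2)·p_2 = 0.15 × 0.147 = 0.02205
  P(Z=3)·p_3 = 0.22 × 0.146853 = 0.0323077
  P(Z=4)·p_4 = 0.31 × 0.063 = 0.01953
Evidence: 0.0436374 + 0.02205 + 0.0323077 + 0.01953 = 0.117525
P(Group 2 | the observation) = 0.02205 / 0.117525 ≈ 0.188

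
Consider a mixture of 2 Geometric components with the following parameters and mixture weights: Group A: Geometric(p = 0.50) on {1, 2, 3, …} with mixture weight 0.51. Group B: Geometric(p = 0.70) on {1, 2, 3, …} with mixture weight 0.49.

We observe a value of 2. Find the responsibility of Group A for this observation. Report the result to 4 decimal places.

Apply Bayes' rule: the posterior for each component is proportional to its prior times its likelihood at x.
Component likelihoods at x = 2:
  p_A = 0.50·(1−0.50)^1 = 0.50·0.5 = 0.25
  p_B = 0.70·(1−0.70)^1 = 0.70·0.3 = 0.21
Unnormalised posteriors:
  w_A·p_A = 0.51 × 0.25 = 0.1275
  w_B·p_B = 0.49 × 0.21 = 0.1029
Marginal: 0.1275 + 0.1029 = 0.2304
P(Group A | 2) ≈ 0.5534

0.5534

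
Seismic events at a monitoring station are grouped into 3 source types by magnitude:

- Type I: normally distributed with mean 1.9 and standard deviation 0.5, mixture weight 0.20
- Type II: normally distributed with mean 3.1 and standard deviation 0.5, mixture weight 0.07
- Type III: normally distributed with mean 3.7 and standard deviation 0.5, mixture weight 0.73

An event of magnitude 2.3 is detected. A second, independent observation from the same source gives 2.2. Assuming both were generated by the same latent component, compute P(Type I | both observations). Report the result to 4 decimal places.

The responsibility of component k is π_k f_k(x) divided by Σ_j π_j f_j(x).
Since both observations come from the same component, the likelihood for component k is f_k(x₁)·f_k(x₂).
  f_I = [(1/(0.5·√(2π)))·exp(−(2.3−1.9)²/(2·0.5²)) = 0.797885·exp(-0.32000) = 0.579383] × [0.666449] = 0.386129
  f_II = [(1/(0.5·√(2π)))·exp(−(2.3−3.1)²/(2·0.5²)) = 0.797885·exp(-1.28000) = 0.221842] × [0.1579] = 0.0350289
  f_III = [(1/(0.5·√(2π)))·exp(−(2.3−3.7)²/(2·0.5²)) = 0.797885·exp(-3.92000) = 0.0158309] × [0.0088637] = 0.00014032
Weight by the priors:
  π_I·f_I = 0.20 × 0.386129 = 0.0772259
  π_II·f_II = 0.07 × 0.0350289 = 0.00245202
  π_III·f_III = 0.73 × 0.00014032 = 0.000102434
Marginal: 0.0772259 + 0.00245202 + 0.000102434 = 0.0797803
Responsibility of Type I: 0.0772259 / 0.0797803 ≈ 0.9680

0.9680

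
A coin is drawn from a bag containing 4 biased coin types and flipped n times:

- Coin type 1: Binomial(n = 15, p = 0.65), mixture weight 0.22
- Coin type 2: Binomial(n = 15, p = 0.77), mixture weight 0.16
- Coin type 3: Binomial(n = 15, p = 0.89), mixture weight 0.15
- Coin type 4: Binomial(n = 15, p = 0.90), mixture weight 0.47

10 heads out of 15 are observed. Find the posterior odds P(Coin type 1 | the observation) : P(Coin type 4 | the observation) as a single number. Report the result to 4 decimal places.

9.4923

Since P(k|x) ∝ π_k f_k(x), the posterior odds are π_i f_i(x) / (π_j f_j(x)).
Component likelihoods at x = 10 heads out of 15:
  L_1 = 0.212339
  L_2 = 0.141613
  L_3 = 0.0150806
  L_4 = 0.0104708
Posterior odds = (π_1·L_1) / (π_4·L_4) = (0.22·0.212339) / (0.47·0.0104708) = 0.0467145 / 0.00492128 ≈ 9.4923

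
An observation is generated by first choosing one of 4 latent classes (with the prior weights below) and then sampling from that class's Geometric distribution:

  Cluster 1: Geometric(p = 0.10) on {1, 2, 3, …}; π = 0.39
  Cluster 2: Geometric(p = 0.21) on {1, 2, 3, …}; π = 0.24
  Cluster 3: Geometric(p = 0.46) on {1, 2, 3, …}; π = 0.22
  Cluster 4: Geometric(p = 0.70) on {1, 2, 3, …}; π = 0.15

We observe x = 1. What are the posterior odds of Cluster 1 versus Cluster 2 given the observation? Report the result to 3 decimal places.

Only the two components matter; the odds are (w_i f_i(x)) / (w_j f_j(x)).
Component likelihoods at x = 1:
  f_1 = 0.10·(1−0.10)^0 = 0.10·1 = 0.1
  f_2 = 0.21·(1−0.21)^0 = 0.21·1 = 0.21
  f_3 = 0.46·(1−0.46)^0 = 0.46·1 = 0.46
  f_4 = 0.70·(1−0.70)^0 = 0.70·1 = 0.7
0.039 / 0.0504 ≈ 0.774

0.774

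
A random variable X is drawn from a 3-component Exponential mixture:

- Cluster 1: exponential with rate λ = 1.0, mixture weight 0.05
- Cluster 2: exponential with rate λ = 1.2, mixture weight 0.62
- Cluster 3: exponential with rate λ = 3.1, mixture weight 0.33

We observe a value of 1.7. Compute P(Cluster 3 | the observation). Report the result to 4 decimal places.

0.0473

Apply Bayes' rule: the posterior for each component is proportional to its prior times its likelihood at x.
Exponential densities:
  L_1 = 1.0·e^(−1.0·1.7) = 1.0·e^(−1.7000) = 0.182684
  L_2 = 1.2·e^(−1.2·1.7) = 1.2·e^(−2.0400) = 0.156034
  L_3 = 3.1·e^(−3.1·1.7) = 3.1·e^(−5.2700) = 0.0159452
Unnormalised posteriors:
  w_1·L_1 = 0.05 × 0.182684 = 0.00913418
  w_2·L_2 = 0.62 × 0.156034 = 0.0967414
  w_3·L_3 = 0.33 × 0.0159452 = 0.00526191
Marginal: 0.00913418 + 0.0967414 + 0.00526191 = 0.111137
P(Cluster 3 | data) = 0.00526191 / 0.111137 ≈ 0.0473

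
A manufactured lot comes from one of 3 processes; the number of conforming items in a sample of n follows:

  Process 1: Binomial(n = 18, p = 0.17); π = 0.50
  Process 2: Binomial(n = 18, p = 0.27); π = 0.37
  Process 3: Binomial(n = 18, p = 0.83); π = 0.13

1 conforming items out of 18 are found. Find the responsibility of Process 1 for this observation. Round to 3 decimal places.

Posterior ∝ prior × likelihood, so P(k | x) ∝ π_k f_k(x); normalise over all components.
Evaluate each component's likelihood at the observed value:
  p_1 = C(18,1)·0.17^1·0.83^17 = 18·0.17·0.0421044 = 0.128839
  p_2 = C(18,1)·0.27^1·0.73^17 = 18·0.27·0.00474776 = 0.0230741
  p_3 = C(18,1)·0.83^1·0.17^17 = 18·0.83·8.2724e-14 = 1.2359e-12
Weight by the priors:
  π_1·p_1 = 0.50 × 0.128839 = 0.0644197
  π_2·p_2 = 0.37 × 0.0230741 = 0.00853742
  π_3·p_3 = 0.13 × 1.2359e-12 = 1.60667e-13
Marginal: 0.0644197 + 0.00853742 + 1.60667e-13 = 0.0729572
Responsibility of Process 1: 0.0644197 / 0.0729572 ≈ 0.883

0.883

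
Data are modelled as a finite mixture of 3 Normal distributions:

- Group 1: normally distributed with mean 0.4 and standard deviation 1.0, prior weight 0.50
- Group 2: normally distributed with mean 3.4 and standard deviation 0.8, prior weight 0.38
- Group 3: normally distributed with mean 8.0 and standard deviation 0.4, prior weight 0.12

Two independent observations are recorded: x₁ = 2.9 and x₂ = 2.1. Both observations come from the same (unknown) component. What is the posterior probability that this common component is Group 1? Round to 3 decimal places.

Posterior ∝ prior × likelihood, so P(k | x) ∝ π_k f_k(x); normalise over all components.
Since both observations come from the same component, the likelihood for component k is f_k(x₁)·f_k(x₂).
  L_1 = [(1/(1.0·√(2π)))·exp(−(2.9−0.4)²/(2·1.0²)) = 0.398942·exp(-3.12500) = 0.0175283] × [0.0940491] = 0.00164852
  L_2 = [(1/(0.8·√(2π)))·exp(−(2.9−3.4)²/(2·0.8²)) = 0.498678·exp(-0.19531) = 0.410201] × [0.133173] = 0.0546277
  L_3 = [(1/(0.4·√(2π)))·exp(−(2.9−8.0)²/(2·0.4²)) = 0.997356·exp(-81.28125) = 4.99864e-36] × [5.69841e-48] = 2.84843e-83
Weight by the priors:
  π_1·L_1 = 0.50 × 0.00164852 = 0.00082426
  π_2·L_2 = 0.38 × 0.0546277 = 0.0207585
  π_3·L_3 = 0.12 × 2.84843e-83 = 3.41811e-84
Denominator: 0.00082426 + 0.0207585 + 3.41811e-84 = 0.0215828
P(Group 1 | data) ≈ 0.038

0.038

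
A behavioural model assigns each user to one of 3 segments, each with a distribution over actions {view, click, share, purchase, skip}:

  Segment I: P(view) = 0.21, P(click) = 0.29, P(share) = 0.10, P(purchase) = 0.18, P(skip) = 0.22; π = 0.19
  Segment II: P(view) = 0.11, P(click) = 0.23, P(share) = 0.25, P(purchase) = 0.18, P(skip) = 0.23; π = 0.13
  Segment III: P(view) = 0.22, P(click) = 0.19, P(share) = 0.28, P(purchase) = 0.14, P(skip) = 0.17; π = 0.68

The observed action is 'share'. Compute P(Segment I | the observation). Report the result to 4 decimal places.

0.0785

Apply Bayes' rule: the posterior for each component is proportional to its prior times its likelihood at x.
Evaluate each component's likelihood at the observed value:
  L_I = P(share | comp) = 0.10
  L_II = P(share | comp) = 0.25
  L_III = P(share | comp) = 0.28
Prior × likelihood for each component:
  π_I·L_I = 0.19 × 0.1 = 0.019
  π_II·L_II = 0.13 × 0.25 = 0.0325
  π_III·L_III = 0.68 × 0.28 = 0.1904
Evidence: 0.019 + 0.0325 + 0.1904 = 0.2419
So the posterior for Segment I is 0.019 / 0.2419 ≈ 0.0785.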